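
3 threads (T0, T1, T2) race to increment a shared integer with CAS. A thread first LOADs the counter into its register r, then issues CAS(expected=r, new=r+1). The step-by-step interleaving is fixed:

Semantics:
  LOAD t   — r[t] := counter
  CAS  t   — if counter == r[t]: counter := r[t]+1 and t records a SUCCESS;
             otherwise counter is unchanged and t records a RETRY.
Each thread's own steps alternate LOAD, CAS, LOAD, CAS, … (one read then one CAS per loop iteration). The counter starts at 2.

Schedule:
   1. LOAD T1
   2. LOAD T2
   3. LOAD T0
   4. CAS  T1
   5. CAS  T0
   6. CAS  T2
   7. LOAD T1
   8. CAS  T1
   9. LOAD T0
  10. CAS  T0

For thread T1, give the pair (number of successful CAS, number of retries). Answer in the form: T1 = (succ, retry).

   1) LOAD T1:  M=2  r_T1=2
   2) LOAD T2:  M=2  r_T2=2
   3) LOAD T0:  M=2  r_T0=2
   4) CAS  T1:  M=3  r_T1=2 ✓
   5) CAS  T0:  M=3  r_T0=2 ✗
   6) CAS  T2:  M=3  r_T2=2 ✗
   7) LOAD T1:  M=3  r_T1=3
   8) CAS  T1:  M=4  r_T1=3 ✓
   9) LOAD T0:  M=4  r_T0=4
  10) CAS  T0:  M=5  r_T0=4 ✓

T1 = (2, 0)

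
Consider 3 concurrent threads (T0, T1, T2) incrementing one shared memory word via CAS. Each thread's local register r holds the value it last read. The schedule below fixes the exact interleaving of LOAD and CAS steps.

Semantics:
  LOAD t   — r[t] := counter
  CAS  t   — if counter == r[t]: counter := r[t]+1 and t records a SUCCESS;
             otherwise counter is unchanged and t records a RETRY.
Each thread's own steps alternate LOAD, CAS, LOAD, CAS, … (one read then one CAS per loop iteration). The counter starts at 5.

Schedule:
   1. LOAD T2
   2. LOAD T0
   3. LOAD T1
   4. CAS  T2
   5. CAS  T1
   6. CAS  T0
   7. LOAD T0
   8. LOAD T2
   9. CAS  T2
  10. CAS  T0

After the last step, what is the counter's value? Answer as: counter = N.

counter = 7

#1 T2 reads 5
#2 T0 reads 5
#3 T1 reads 5
#4 T2 CAS(5→6) writes; counter now 6
#5 T1 CAS(5→6) fails; counter now 6
#6 T0 CAS(5→6) fails; counter now 6
#7 T0 reads 6
#8 T2 reads 6
#9 T2 CAS(6→7) writes; counter now 7
#10 T0 CAS(6→7) fails; counter now 7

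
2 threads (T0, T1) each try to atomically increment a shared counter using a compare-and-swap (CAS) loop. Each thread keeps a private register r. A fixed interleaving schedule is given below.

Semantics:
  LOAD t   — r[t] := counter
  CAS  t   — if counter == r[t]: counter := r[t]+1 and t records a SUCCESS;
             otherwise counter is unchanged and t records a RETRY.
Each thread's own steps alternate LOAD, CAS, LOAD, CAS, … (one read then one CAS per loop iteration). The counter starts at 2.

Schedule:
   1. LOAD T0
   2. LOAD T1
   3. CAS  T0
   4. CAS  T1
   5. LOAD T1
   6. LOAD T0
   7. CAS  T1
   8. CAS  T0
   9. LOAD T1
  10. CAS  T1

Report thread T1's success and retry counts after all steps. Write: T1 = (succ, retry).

[1] T0.load  rd  (counter 2, T0.r 2)
[2] T1.load  rd  (counter 2, T1.r 2)
[3] T0.cas  hit  (counter 3, T0.r 2)
[4] T1.cas  miss  (counter 3, T1.r 2)
[5] T1.load  rd  (counter 3, T1.r 3)
[6] T0.load  rd  (counter 3, T0.r 3)
[7] T1.cas  hit  (counter 4, T1.r 3)
[8] T0.cas  miss  (counter 4, T0.r 3)
[9] T1.load  rd  (counter 4, T1.r 4)
[10] T1.cas  hit  (counter 5, T1.r 4)

T1 = (2, 1)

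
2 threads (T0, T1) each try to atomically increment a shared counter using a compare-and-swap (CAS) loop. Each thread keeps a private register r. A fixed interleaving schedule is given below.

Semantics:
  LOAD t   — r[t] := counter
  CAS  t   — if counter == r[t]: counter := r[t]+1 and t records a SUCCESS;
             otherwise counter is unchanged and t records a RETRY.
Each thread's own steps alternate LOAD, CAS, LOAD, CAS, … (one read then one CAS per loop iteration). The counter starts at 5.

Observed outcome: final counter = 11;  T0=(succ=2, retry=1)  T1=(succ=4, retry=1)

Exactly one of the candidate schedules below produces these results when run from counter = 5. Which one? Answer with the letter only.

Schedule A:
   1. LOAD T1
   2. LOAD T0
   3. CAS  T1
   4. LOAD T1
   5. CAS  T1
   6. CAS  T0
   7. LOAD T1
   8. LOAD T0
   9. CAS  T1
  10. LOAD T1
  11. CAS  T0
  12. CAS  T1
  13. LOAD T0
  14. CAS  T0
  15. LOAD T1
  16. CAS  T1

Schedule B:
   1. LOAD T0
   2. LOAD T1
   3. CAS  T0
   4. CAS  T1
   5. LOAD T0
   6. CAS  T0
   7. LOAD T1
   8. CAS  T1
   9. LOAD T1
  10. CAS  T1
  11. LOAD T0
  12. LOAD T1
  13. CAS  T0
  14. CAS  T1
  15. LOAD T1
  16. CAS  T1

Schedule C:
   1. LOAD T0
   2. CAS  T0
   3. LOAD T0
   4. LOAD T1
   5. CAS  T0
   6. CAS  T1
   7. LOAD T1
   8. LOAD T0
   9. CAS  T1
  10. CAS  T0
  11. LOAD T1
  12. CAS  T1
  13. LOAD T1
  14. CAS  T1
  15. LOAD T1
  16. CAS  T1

C

Simulating candidate C:
step 1: T0 LOAD ⇒ load; ctr=5 reg=5
step 2: T0 CAS ⇒ ok; ctr=6 reg=5
step 3: T0 LOAD ⇒ load; ctr=6 reg=6
step 4: T1 LOAD ⇒ load; ctr=6 reg=6
step 5: T0 CAS ⇒ ok; ctr=7 reg=6
step 6: T1 CAS ⇒ retry; ctr=7 reg=6
step 7: T1 LOAD ⇒ load; ctr=7 reg=7
step 8: T0 LOAD ⇒ load; ctr=7 reg=7
step 9: T1 CAS ⇒ ok; ctr=8 reg=7
step 10: T0 CAS ⇒ retry; ctr=8 reg=7
step 11: T1 LOAD ⇒ load; ctr=8 reg=8
step 12: T1 CAS ⇒ ok; ctr=9 reg=8
step 13: T1 LOAD ⇒ load; ctr=9 reg=9
step 14: T1 CAS ⇒ ok; ctr=10 reg=9
step 15: T1 LOAD ⇒ load; ctr=10 reg=10
step 16: T1 CAS ⇒ ok; ctr=11 reg=10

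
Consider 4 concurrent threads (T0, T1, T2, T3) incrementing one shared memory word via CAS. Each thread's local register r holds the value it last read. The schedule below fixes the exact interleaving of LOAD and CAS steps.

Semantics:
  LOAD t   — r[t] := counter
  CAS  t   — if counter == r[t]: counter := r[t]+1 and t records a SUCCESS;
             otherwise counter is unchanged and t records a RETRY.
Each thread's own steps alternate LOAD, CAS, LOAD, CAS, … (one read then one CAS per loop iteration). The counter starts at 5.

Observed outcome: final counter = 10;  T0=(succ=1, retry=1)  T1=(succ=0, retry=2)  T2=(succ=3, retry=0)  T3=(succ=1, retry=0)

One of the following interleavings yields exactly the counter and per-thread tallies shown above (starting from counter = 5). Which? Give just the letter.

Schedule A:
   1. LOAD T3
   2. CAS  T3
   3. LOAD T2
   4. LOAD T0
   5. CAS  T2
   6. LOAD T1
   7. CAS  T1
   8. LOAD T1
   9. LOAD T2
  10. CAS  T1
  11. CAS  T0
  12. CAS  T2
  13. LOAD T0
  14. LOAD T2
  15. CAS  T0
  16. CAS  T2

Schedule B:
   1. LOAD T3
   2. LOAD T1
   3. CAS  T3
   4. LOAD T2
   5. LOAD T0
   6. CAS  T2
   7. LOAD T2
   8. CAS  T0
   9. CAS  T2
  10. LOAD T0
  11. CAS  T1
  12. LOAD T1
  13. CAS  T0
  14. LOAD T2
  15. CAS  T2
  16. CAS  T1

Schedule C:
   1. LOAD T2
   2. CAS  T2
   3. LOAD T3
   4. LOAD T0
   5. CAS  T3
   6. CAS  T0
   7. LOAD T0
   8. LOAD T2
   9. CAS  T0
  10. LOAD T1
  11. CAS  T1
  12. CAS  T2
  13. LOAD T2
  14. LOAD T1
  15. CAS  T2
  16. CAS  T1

B

Tracing schedule B:
T3 LOAD — after: cnt=5, r=5 — load
T1 LOAD — after: cnt=5, r=5 — load
T3 CAS — after: cnt=6, r=5 — ok
T2 LOAD — after: cnt=6, r=6 — load
T0 LOAD — after: cnt=6, r=6 — load
T2 CAS — after: cnt=7, r=6 — ok
T2 LOAD — after: cnt=7, r=7 — load
T0 CAS — after: cnt=7, r=6 — retry
T2 CAS — after: cnt=8, r=7 — ok
T0 LOAD — after: cnt=8, r=8 — load
T1 CAS — after: cnt=8, r=5 — retry
T1 LOAD — after: cnt=8, r=8 — load
T0 CAS — after: cnt=9, r=8 — ok
T2 LOAD — after: cnt=9, r=9 — load
T2 CAS — after: cnt=10, r=9 — ok
T1 CAS — after: cnt=10, r=8 — retry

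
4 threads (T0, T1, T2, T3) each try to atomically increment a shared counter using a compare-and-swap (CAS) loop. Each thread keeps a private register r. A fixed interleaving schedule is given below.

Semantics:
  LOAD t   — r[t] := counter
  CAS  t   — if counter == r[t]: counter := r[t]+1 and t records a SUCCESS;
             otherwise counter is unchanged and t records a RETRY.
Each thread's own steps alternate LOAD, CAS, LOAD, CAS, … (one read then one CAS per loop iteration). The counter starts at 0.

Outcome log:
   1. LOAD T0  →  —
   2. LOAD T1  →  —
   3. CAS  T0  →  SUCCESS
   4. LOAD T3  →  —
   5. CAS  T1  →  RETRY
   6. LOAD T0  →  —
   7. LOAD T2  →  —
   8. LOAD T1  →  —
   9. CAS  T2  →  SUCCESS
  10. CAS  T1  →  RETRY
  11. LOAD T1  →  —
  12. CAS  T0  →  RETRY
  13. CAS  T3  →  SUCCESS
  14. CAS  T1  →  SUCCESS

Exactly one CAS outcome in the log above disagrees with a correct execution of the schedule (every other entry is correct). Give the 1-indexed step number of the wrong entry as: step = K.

Correct run:
step 1: T0 LOAD ⇒ load; ctr=0 reg=0
step 2: T1 LOAD ⇒ load; ctr=0 reg=0
step 3: T0 CAS ⇒ ok; ctr=1 reg=0
step 4: T3 LOAD ⇒ load; ctr=1 reg=1
step 5: T1 CAS ⇒ retry; ctr=1 reg=0
step 6: T0 LOAD ⇒ load; ctr=1 reg=1
step 7: T2 LOAD ⇒ load; ctr=1 reg=1
step 8: T1 LOAD ⇒ load; ctr=1 reg=1
step 9: T2 CAS ⇒ ok; ctr=2 reg=1
step 10: T1 CAS ⇒ retry; ctr=2 reg=1
step 11: T1 LOAD ⇒ load; ctr=2 reg=2
step 12: T0 CAS ⇒ retry; ctr=2 reg=1
step 13: T3 CAS ⇒ retry; ctr=2 reg=1
step 14: T1 CAS ⇒ ok; ctr=3 reg=2
Flip is step 13.

step = 13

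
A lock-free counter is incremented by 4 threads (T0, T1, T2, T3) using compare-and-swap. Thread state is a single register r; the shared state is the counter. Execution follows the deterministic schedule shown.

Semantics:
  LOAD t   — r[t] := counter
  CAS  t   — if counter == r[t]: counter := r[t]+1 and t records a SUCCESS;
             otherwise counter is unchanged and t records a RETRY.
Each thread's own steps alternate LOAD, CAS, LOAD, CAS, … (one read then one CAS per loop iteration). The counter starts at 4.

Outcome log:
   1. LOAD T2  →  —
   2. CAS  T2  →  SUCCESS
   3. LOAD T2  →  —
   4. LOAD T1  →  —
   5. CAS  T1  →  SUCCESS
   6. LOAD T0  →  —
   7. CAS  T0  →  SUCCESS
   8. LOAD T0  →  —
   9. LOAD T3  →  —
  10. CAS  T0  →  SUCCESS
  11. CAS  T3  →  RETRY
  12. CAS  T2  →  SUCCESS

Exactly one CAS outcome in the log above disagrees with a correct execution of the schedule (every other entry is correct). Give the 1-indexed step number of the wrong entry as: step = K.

Re-executing:
   1) LOAD T2:  M=4  r_T2=4
   2) CAS  T2:  M=5  r_T2=4 ✓
   3) LOAD T2:  M=5  r_T2=5
   4) LOAD T1:  M=5  r_T1=5
   5) CAS  T1:  M=6  r_T1=5 ✓
   6) LOAD T0:  M=6  r_T0=6
   7) CAS  T0:  M=7  r_T0=6 ✓
   8) LOAD T0:  M=7  r_T0=7
   9) LOAD T3:  M=7  r_T3=7
  10) CAS  T0:  M=8  r_T0=7 ✓
  11) CAS  T3:  M=8  r_T3=7 ✗
  12) CAS  T2:  M=8  r_T2=5 ✗
Log disagrees first at step 12.

step = 12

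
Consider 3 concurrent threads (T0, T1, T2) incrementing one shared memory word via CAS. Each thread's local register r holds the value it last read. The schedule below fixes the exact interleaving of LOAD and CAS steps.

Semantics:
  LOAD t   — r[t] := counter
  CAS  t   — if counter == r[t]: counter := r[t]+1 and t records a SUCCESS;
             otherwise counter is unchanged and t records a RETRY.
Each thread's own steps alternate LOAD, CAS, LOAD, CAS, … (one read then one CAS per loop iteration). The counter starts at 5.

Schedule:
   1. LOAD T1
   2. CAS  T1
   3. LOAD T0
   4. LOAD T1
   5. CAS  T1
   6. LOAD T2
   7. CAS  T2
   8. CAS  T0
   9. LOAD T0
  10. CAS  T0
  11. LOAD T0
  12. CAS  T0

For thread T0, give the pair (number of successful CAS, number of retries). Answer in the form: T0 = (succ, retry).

step 1: T1 LOAD ⇒ load; ctr=5 reg=5
step 2: T1 CAS ⇒ ok; ctr=6 reg=5
step 3: T0 LOAD ⇒ load; ctr=6 reg=6
step 4: T1 LOAD ⇒ load; ctr=6 reg=6
step 5: T1 CAS ⇒ ok; ctr=7 reg=6
step 6: T2 LOAD ⇒ load; ctr=7 reg=7
step 7: T2 CAS ⇒ ok; ctr=8 reg=7
step 8: T0 CAS ⇒ retry; ctr=8 reg=6
step 9: T0 LOAD ⇒ load; ctr=8 reg=8
step 10: T0 CAS ⇒ ok; ctr=9 reg=8
step 11: T0 LOAD ⇒ load; ctr=9 reg=9
step 12: T0 CAS ⇒ ok; ctr=10 reg=9

T0 = (2, 1)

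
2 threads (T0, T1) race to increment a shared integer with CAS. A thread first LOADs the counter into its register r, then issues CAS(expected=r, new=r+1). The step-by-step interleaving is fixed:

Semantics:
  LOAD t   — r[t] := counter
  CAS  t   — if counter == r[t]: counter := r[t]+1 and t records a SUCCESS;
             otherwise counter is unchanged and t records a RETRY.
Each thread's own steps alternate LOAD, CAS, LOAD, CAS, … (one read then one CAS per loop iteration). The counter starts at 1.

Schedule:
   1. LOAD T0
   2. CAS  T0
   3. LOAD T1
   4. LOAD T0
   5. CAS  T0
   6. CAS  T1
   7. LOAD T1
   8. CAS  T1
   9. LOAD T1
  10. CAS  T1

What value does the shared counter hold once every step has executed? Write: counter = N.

1. LOAD T0 → mem=1 r[T0]=1 [LOAD]
2. CAS T0 → mem=2 r[T0]=1 [OK]
3. LOAD T1 → mem=2 r[T1]=2 [LOAD]
4. LOAD T0 → mem=2 r[T0]=2 [LOAD]
5. CAS T0 → mem=3 r[T0]=2 [OK]
6. CAS T1 → mem=3 r[T1]=2 [RETRY]
7. LOAD T1 → mem=3 r[T1]=3 [LOAD]
8. CAS T1 → mem=4 r[T1]=3 [OK]
9. LOAD T1 → mem=4 r[T1]=4 [LOAD]
10. CAS T1 → mem=5 r[T1]=4 [OK]

counter = 5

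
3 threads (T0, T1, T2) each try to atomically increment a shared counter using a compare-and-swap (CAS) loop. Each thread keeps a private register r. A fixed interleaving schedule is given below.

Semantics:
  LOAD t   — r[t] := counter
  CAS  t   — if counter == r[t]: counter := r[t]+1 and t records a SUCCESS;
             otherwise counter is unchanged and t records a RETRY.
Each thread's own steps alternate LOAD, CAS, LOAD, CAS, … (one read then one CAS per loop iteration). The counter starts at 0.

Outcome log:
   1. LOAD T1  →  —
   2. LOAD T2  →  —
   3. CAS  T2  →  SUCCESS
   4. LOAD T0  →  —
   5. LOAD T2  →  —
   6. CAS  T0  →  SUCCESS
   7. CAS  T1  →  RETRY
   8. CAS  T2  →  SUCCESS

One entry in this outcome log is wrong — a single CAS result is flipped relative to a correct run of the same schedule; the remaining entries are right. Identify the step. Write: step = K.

Re-executing:
step 1: T1 LOAD ⇒ load; ctr=0 reg=0
step 2: T2 LOAD ⇒ load; ctr=0 reg=0
step 3: T2 CAS ⇒ ok; ctr=1 reg=0
step 4: T0 LOAD ⇒ load; ctr=1 reg=1
step 5: T2 LOAD ⇒ load; ctr=1 reg=1
step 6: T0 CAS ⇒ ok; ctr=2 reg=1
step 7: T1 CAS ⇒ retry; ctr=2 reg=0
step 8: T2 CAS ⇒ retry; ctr=2 reg=1
Flip is step 8.

step = 8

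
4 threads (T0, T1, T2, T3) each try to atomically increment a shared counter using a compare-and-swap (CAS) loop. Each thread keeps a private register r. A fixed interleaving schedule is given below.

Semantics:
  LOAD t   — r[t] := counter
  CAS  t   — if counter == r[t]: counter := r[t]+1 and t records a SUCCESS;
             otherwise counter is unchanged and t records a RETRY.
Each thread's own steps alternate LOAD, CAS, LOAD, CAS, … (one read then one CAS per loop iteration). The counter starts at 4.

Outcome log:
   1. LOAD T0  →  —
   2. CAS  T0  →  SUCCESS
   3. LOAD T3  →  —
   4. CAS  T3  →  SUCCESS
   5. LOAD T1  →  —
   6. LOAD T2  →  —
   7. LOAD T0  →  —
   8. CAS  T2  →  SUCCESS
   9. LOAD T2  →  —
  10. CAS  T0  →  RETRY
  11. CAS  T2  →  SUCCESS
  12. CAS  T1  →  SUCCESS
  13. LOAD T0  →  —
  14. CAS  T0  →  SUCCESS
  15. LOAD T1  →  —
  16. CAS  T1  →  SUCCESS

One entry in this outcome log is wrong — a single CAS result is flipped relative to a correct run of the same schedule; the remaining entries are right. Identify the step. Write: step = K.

step = 12

Re-executing:
[1] T0.load  rd  (counter 4, T0.r 4)
[2] T0.cas  hit  (counter 5, T0.r 4)
[3] T3.load  rd  (counter 5, T3.r 5)
[4] T3.cas  hit  (counter 6, T3.r 5)
[5] T1.load  rd  (counter 6, T1.r 6)
[6] T2.load  rd  (counter 6, T2.r 6)
[7] T0.load  rd  (counter 6, T0.r 6)
[8] T2.cas  hit  (counter 7, T2.r 6)
[9] T2.load  rd  (counter 7, T2.r 7)
[10] T0.cas  miss  (counter 7, T0.r 6)
[11] T2.cas  hit  (counter 8, T2.r 7)
[12] T1.cas  miss  (counter 8, T1.r 6)
[13] T0.load  rd  (counter 8, T0.r 8)
[14] T0.cas  hit  (counter 9, T0.r 8)
[15] T1.load  rd  (counter 9, T1.r 9)
[16] T1.cas  hit  (counter 10, T1.r 9)
Log disagrees first at step 12.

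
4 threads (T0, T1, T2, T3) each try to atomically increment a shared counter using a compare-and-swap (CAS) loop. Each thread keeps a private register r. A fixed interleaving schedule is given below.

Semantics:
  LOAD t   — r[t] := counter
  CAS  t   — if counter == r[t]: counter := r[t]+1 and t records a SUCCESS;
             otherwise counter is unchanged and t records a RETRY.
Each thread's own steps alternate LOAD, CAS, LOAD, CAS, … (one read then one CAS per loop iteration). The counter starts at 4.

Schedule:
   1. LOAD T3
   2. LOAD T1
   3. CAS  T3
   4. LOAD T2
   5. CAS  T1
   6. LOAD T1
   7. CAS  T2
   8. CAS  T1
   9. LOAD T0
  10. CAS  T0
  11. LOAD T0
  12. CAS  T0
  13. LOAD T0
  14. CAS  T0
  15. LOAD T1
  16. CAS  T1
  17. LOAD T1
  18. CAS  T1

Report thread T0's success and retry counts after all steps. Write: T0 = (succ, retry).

[1] T3.load  rd  (counter 4, T3.r 4)
[2] T1.load  rd  (counter 4, T1.r 4)
[3] T3.cas  hit  (counter 5, T3.r 4)
[4] T2.load  rd  (counter 5, T2.r 5)
[5] T1.cas  miss  (counter 5, T1.r 4)
[6] T1.load  rd  (counter 5, T1.r 5)
[7] T2.cas  hit  (counter 6, T2.r 5)
[8] T1.cas  miss  (counter 6, T1.r 5)
[9] T0.load  rd  (counter 6, T0.r 6)
[10] T0.cas  hit  (counter 7, T0.r 6)
[11] T0.load  rd  (counter 7, T0.r 7)
[12] T0.cas  hit  (counter 8, T0.r 7)
[13] T0.load  rd  (counter 8, T0.r 8)
[14] T0.cas  hit  (counter 9, T0.r 8)
[15] T1.load  rd  (counter 9, T1.r 9)
[16] T1.cas  hit  (counter 10, T1.r 9)
[17] T1.load  rd  (counter 10, T1.r 10)
[18] T1.cas  hit  (counter 11, T1.r 10)

T0 = (3, 0)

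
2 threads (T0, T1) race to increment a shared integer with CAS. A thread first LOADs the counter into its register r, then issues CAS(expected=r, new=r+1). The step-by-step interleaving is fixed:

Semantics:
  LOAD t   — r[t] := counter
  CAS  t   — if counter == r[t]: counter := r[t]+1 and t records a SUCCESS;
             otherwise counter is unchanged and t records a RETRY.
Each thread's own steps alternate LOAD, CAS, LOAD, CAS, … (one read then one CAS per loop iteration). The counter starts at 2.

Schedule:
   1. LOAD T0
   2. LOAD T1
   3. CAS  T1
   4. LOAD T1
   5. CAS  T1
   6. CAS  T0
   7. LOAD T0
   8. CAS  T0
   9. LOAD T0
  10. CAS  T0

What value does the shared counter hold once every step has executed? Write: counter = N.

counter = 6

   1) LOAD T0:  M=2  r_T0=2
   2) LOAD T1:  M=2  r_T1=2
   3) CAS  T1:  M=3  r_T1=2 ✓
   4) LOAD T1:  M=3  r_T1=3
   5) CAS  T1:  M=4  r_T1=3 ✓
   6) CAS  T0:  M=4  r_T0=2 ✗
   7) LOAD T0:  M=4  r_T0=4
   8) CAS  T0:  M=5  r_T0=4 ✓
   9) LOAD T0:  M=5  r_T0=5
  10) CAS  T0:  M=6  r_T0=5 ✓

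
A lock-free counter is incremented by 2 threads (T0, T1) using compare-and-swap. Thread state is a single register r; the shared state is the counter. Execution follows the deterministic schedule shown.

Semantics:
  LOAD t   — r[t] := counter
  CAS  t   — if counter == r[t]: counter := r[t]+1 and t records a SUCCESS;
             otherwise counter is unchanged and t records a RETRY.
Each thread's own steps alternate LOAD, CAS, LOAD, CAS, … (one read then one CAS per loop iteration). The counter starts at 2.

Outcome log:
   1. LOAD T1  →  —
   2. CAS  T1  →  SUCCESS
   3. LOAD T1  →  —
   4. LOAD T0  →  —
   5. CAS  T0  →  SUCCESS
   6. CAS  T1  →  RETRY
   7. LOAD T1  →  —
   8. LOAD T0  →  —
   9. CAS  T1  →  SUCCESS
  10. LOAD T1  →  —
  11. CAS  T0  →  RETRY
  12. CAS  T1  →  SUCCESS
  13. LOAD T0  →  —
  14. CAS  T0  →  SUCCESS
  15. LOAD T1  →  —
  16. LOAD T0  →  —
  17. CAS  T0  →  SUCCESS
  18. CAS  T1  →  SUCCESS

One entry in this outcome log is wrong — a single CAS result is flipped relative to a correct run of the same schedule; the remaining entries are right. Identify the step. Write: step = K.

Reference trace:
[1] T1.load  rd  (counter 2, T1.r 2)
[2] T1.cas  hit  (counter 3, T1.r 2)
[3] T1.load  rd  (counter 3, T1.r 3)
[4] T0.load  rd  (counter 3, T0.r 3)
[5] T0.cas  hit  (counter 4, T0.r 3)
[6] T1.cas  miss  (counter 4, T1.r 3)
[7] T1.load  rd  (counter 4, T1.r 4)
[8] T0.load  rd  (counter 4, T0.r 4)
[9] T1.cas  hit  (counter 5, T1.r 4)
[10] T1.load  rd  (counter 5, T1.r 5)
[11] T0.cas  miss  (counter 5, T0.r 4)
[12] T1.cas  hit  (counter 6, T1.r 5)
[13] T0.load  rd  (counter 6, T0.r 6)
[14] T0.cas  hit  (counter 7, T0.r 6)
[15] T1.load  rd  (counter 7, T1.r 7)
[16] T0.load  rd  (counter 7, T0.r 7)
[17] T0.cas  hit  (counter 8, T0.r 7)
[18] T1.cas  miss  (counter 8, T1.r 7)
Mismatch at 18.

step = 18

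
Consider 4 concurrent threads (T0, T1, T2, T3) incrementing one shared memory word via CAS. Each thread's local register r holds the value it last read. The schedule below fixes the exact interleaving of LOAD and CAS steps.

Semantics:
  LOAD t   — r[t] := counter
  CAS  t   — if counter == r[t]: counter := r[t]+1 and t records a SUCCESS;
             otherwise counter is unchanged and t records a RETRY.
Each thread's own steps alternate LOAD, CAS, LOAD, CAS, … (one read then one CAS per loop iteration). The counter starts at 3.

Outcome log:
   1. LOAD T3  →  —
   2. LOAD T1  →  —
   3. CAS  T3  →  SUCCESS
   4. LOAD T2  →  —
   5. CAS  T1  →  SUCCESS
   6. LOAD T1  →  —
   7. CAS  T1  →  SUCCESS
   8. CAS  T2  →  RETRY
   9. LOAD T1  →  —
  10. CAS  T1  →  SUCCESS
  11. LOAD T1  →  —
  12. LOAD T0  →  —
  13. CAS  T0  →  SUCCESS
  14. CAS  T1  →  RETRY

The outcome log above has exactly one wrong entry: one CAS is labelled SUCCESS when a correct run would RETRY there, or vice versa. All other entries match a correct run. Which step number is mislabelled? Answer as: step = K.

step = 5

Reference trace:
1. LOAD T3 → mem=3 r[T3]=3 [LOAD]
2. LOAD T1 → mem=3 r[T1]=3 [LOAD]
3. CAS T3 → mem=4 r[T3]=3 [OK]
4. LOAD T2 → mem=4 r[T2]=4 [LOAD]
5. CAS T1 → mem=4 r[T1]=3 [RETRY]
6. LOAD T1 → mem=4 r[T1]=4 [LOAD]
7. CAS T1 → mem=5 r[T1]=4 [OK]
8. CAS T2 → mem=5 r[T2]=4 [RETRY]
9. LOAD T1 → mem=5 r[T1]=5 [LOAD]
10. CAS T1 → mem=6 r[T1]=5 [OK]
11. LOAD T1 → mem=6 r[T1]=6 [LOAD]
12. LOAD T0 → mem=6 r[T0]=6 [LOAD]
13. CAS T0 → mem=7 r[T0]=6 [OK]
14. CAS T1 → mem=7 r[T1]=6 [RETRY]
Log disagrees first at step 5.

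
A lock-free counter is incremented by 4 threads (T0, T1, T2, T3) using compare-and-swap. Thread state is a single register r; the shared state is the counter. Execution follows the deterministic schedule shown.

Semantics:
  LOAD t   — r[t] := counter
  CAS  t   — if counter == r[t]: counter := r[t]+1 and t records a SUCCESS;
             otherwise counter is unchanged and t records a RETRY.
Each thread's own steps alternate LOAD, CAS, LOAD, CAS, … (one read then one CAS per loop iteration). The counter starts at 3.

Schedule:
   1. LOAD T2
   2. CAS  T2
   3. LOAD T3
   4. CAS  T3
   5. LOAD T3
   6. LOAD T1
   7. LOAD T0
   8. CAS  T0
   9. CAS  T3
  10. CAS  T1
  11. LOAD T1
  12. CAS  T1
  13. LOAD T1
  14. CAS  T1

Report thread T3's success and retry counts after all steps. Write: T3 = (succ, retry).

step 1: T2 LOAD ⇒ load; ctr=3 reg=3
step 2: T2 CAS ⇒ ok; ctr=4 reg=3
step 3: T3 LOAD ⇒ load; ctr=4 reg=4
step 4: T3 CAS ⇒ ok; ctr=5 reg=4
step 5: T3 LOAD ⇒ load; ctr=5 reg=5
step 6: T1 LOAD ⇒ load; ctr=5 reg=5
step 7: T0 LOAD ⇒ load; ctr=5 reg=5
step 8: T0 CAS ⇒ ok; ctr=6 reg=5
step 9: T3 CAS ⇒ retry; ctr=6 reg=5
step 10: T1 CAS ⇒ retry; ctr=6 reg=5
step 11: T1 LOAD ⇒ load; ctr=6 reg=6
step 12: T1 CAS ⇒ ok; ctr=7 reg=6
step 13: T1 LOAD ⇒ load; ctr=7 reg=7
step 14: T1 CAS ⇒ ok; ctr=8 reg=7

T3 = (1, 1)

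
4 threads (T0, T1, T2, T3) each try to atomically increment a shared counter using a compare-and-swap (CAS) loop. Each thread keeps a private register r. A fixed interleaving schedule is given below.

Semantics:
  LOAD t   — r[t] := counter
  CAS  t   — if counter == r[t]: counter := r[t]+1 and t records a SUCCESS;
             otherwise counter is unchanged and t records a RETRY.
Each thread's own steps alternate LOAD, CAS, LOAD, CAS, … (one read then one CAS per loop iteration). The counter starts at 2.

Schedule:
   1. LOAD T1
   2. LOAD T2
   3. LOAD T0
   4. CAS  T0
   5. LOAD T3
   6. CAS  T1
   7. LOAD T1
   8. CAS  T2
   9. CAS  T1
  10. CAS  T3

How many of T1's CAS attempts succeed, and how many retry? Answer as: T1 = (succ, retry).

   1) LOAD T1:  M=2  r_T1=2
   2) LOAD T2:  M=2  r_T2=2
   3) LOAD T0:  M=2  r_T0=2
   4) CAS  T0:  M=3  r_T0=2 ✓
   5) LOAD T3:  M=3  r_T3=3
   6) CAS  T1:  M=3  r_T1=2 ✗
   7) LOAD T1:  M=3  r_T1=3
   8) CAS  T2:  M=3  r_T2=2 ✗
   9) CAS  T1:  M=4  r_T1=3 ✓
  10) CAS  T3:  M=4  r_T3=3 ✗

T1 = (1, 1)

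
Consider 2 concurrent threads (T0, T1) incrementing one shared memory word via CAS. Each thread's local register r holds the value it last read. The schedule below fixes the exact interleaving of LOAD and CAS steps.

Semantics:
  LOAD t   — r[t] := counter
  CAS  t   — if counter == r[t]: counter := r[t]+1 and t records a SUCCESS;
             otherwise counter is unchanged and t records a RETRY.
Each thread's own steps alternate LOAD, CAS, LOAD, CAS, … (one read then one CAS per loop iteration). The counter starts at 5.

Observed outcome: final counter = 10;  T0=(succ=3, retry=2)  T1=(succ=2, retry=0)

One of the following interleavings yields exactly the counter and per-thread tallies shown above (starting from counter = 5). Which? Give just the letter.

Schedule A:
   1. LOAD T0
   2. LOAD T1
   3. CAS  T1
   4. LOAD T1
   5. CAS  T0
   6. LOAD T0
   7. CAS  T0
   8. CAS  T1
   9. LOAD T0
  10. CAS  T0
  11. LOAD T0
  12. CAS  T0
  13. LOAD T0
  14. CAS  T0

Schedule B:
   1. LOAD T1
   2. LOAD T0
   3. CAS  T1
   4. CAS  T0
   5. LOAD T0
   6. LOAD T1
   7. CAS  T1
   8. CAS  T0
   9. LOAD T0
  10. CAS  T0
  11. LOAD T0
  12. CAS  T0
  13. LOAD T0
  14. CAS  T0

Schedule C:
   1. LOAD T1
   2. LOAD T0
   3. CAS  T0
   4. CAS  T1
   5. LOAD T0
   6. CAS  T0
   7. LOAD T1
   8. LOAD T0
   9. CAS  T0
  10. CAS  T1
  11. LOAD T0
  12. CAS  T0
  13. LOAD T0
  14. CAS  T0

B

Simulating candidate B:
[1] T1.load  rd  (counter 5, T1.r 5)
[2] T0.load  rd  (counter 5, T0.r 5)
[3] T1.cas  hit  (counter 6, T1.r 5)
[4] T0.cas  miss  (counter 6, T0.r 5)
[5] T0.load  rd  (counter 6, T0.r 6)
[6] T1.load  rd  (counter 6, T1.r 6)
[7] T1.cas  hit  (counter 7, T1.r 6)
[8] T0.cas  miss  (counter 7, T0.r 6)
[9] T0.load  rd  (counter 7, T0.r 7)
[10] T0.cas  hit  (counter 8, T0.r 7)
[11] T0.load  rd  (counter 8, T0.r 8)
[12] T0.cas  hit  (counter 9, T0.r 8)
[13] T0.load  rd  (counter 9, T0.r 9)
[14] T0.cas  hit  (counter 10, T0.r 9)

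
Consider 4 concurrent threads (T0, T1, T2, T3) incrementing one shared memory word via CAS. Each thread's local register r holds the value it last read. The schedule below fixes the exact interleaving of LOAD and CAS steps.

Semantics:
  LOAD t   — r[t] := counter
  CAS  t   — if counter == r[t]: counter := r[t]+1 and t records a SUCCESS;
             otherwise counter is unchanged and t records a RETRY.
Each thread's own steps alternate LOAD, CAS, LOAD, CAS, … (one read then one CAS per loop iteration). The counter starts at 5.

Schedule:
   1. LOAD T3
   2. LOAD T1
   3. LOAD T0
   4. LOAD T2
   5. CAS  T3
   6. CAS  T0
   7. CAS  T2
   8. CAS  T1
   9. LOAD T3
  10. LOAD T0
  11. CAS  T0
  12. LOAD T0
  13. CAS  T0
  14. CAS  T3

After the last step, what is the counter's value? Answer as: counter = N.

T3 LOAD — after: cnt=5, r=5 — load
T1 LOAD — after: cnt=5, r=5 — load
T0 LOAD — after: cnt=5, r=5 — load
T2 LOAD — after: cnt=5, r=5 — load
T3 CAS — after: cnt=6, r=5 — ok
T0 CAS — after: cnt=6, r=5 — retry
T2 CAS — after: cnt=6, r=5 — retry
T1 CAS — after: cnt=6, r=5 — retry
T3 LOAD — after: cnt=6, r=6 — load
T0 LOAD — after: cnt=6, r=6 — load
T0 CAS — after: cnt=7, r=6 — ok
T0 LOAD — after: cnt=7, r=7 — load
T0 CAS — after: cnt=8, r=7 — ok
T3 CAS — after: cnt=8, r=6 — retry

counter = 8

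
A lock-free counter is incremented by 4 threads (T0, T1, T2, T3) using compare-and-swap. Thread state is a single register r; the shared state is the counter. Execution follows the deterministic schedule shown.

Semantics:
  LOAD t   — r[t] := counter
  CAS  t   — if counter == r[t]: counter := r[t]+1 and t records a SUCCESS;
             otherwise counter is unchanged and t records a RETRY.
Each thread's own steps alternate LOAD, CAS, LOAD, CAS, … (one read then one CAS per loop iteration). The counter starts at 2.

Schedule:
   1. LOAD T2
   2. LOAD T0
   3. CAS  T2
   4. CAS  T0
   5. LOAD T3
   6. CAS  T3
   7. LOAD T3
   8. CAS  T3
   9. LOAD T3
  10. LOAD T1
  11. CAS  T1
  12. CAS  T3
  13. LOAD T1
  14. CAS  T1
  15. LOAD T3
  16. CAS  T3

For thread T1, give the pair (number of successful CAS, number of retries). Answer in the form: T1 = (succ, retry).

#1 T2 reads 2
#2 T0 reads 2
#3 T2 CAS(2→3) writes; counter now 3
#4 T0 CAS(2→3) fails; counter now 3
#5 T3 reads 3
#6 T3 CAS(3→4) writes; counter now 4
#7 T3 reads 4
#8 T3 CAS(4→5) writes; counter now 5
#9 T3 reads 5
#10 T1 reads 5
#11 T1 CAS(5→6) writes; counter now 6
#12 T3 CAS(5→6) fails; counter now 6
#13 T1 reads 6
#14 T1 CAS(6→7) writes; counter now 7
#15 T3 reads 7
#16 T3 CAS(7→8) writes; counter now 8

T1 = (2, 0)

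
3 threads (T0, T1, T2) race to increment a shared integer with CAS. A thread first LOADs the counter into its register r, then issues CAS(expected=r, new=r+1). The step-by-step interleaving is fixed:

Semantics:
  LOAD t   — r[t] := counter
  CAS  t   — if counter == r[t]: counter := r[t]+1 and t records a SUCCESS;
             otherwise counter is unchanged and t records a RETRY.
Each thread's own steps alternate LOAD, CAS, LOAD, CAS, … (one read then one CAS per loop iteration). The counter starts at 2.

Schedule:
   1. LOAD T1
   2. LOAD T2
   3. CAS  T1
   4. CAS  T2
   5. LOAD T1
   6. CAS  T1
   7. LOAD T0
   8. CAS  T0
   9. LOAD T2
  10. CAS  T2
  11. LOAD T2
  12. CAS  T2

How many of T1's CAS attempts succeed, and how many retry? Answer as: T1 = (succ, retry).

step 1: T1 LOAD ⇒ load; ctr=2 reg=2
step 2: T2 LOAD ⇒ load; ctr=2 reg=2
step 3: T1 CAS ⇒ ok; ctr=3 reg=2
step 4: T2 CAS ⇒ retry; ctr=3 reg=2
step 5: T1 LOAD ⇒ load; ctr=3 reg=3
step 6: T1 CAS ⇒ ok; ctr=4 reg=3
step 7: T0 LOAD ⇒ load; ctr=4 reg=4
step 8: T0 CAS ⇒ ok; ctr=5 reg=4
step 9: T2 LOAD ⇒ load; ctr=5 reg=5
step 10: T2 CAS ⇒ ok; ctr=6 reg=5
step 11: T2 LOAD ⇒ load; ctr=6 reg=6
step 12: T2 CAS ⇒ ok; ctr=7 reg=6

T1 = (2, 0)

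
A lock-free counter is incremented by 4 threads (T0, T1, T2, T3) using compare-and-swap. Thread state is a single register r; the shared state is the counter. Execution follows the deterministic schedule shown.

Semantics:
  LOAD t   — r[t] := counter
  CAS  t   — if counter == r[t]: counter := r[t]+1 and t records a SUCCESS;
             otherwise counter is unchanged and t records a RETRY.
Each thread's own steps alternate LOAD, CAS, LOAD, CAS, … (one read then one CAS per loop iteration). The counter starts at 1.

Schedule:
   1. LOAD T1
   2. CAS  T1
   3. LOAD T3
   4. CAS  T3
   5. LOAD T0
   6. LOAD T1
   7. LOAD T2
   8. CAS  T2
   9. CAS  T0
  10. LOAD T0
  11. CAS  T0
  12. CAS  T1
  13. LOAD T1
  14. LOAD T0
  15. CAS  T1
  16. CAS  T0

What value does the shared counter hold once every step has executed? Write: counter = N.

counter = 6

step 1: T1 LOAD ⇒ load; ctr=1 reg=1
step 2: T1 CAS ⇒ ok; ctr=2 reg=1
step 3: T3 LOAD ⇒ load; ctr=2 reg=2
step 4: T3 CAS ⇒ ok; ctr=3 reg=2
step 5: T0 LOAD ⇒ load; ctr=3 reg=3
step 6: T1 LOAD ⇒ load; ctr=3 reg=3
step 7: T2 LOAD ⇒ load; ctr=3 reg=3
step 8: T2 CAS ⇒ ok; ctr=4 reg=3
step 9: T0 CAS ⇒ retry; ctr=4 reg=3
step 10: T0 LOAD ⇒ load; ctr=4 reg=4
step 11: T0 CAS ⇒ ok; ctr=5 reg=4
step 12: T1 CAS ⇒ retry; ctr=5 reg=3
step 13: T1 LOAD ⇒ load; ctr=5 reg=5
step 14: T0 LOAD ⇒ load; ctr=5 reg=5
step 15: T1 CAS ⇒ ok; ctr=6 reg=5
step 16: T0 CAS ⇒ retry; ctr=6 reg=5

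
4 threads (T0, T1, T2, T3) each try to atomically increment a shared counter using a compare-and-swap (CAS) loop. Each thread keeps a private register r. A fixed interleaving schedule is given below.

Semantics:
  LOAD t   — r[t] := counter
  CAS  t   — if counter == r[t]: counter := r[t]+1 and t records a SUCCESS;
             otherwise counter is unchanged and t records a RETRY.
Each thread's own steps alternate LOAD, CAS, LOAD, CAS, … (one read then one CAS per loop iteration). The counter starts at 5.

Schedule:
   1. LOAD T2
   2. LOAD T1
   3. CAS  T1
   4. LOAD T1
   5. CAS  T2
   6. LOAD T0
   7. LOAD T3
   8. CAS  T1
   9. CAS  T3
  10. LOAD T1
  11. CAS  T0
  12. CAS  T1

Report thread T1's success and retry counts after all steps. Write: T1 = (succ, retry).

T1 = (3, 0)

1. LOAD T2 → mem=5 r[T2]=5 [LOAD]
2. LOAD T1 → mem=5 r[T1]=5 [LOAD]
3. CAS T1 → mem=6 r[T1]=5 [OK]
4. LOAD T1 → mem=6 r[T1]=6 [LOAD]
5. CAS T2 → mem=6 r[T2]=5 [RETRY]
6. LOAD T0 → mem=6 r[T0]=6 [LOAD]
7. LOAD T3 → mem=6 r[T3]=6 [LOAD]
8. CAS T1 → mem=7 r[T1]=6 [OK]
9. CAS T3 → mem=7 r[T3]=6 [RETRY]
10. LOAD T1 → mem=7 r[T1]=7 [LOAD]
11. CAS T0 → mem=7 r[T0]=6 [RETRY]
12. CAS T1 → mem=8 r[T1]=7 [OK]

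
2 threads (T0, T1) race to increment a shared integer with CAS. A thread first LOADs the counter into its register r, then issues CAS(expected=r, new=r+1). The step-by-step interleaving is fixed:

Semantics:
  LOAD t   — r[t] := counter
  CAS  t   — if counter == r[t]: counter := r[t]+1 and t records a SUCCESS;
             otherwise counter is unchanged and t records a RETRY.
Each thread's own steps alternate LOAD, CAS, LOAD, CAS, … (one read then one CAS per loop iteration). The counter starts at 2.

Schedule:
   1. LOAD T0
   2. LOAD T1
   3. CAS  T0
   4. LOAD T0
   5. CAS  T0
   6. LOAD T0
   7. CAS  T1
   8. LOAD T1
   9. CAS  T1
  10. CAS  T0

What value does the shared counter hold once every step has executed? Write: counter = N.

counter = 5

T0 LOAD — after: cnt=2, r=2 — load
T1 LOAD — after: cnt=2, r=2 — load
T0 CAS — after: cnt=3, r=2 — ok
T0 LOAD — after: cnt=3, r=3 — load
T0 CAS — after: cnt=4, r=3 — ok
T0 LOAD — after: cnt=4, r=4 — load
T1 CAS — after: cnt=4, r=2 — retry
T1 LOAD — after: cnt=4, r=4 — load
T1 CAS — after: cnt=5, r=4 — ok
T0 CAS — after: cnt=5, r=4 — retry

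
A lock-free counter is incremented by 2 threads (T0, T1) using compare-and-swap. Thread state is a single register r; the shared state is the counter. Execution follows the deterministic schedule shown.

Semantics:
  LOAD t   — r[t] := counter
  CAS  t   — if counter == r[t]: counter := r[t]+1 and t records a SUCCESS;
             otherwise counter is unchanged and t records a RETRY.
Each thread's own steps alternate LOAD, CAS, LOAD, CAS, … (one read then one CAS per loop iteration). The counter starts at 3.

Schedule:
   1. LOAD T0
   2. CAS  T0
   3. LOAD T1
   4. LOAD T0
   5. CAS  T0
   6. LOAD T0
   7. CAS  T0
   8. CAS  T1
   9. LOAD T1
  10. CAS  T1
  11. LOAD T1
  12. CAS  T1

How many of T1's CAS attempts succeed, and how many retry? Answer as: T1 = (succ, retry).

#1 T0 reads 3
#2 T0 CAS(3→4) writes; counter now 4
#3 T1 reads 4
#4 T0 reads 4
#5 T0 CAS(4→5) writes; counter now 5
#6 T0 reads 5
#7 T0 CAS(5→6) writes; counter now 6
#8 T1 CAS(4→5) fails; counter now 6
#9 T1 reads 6
#10 T1 CAS(6→7) writes; counter now 7
#11 T1 reads 7
#12 T1 CAS(7→8) writes; counter now 8

T1 = (2, 1)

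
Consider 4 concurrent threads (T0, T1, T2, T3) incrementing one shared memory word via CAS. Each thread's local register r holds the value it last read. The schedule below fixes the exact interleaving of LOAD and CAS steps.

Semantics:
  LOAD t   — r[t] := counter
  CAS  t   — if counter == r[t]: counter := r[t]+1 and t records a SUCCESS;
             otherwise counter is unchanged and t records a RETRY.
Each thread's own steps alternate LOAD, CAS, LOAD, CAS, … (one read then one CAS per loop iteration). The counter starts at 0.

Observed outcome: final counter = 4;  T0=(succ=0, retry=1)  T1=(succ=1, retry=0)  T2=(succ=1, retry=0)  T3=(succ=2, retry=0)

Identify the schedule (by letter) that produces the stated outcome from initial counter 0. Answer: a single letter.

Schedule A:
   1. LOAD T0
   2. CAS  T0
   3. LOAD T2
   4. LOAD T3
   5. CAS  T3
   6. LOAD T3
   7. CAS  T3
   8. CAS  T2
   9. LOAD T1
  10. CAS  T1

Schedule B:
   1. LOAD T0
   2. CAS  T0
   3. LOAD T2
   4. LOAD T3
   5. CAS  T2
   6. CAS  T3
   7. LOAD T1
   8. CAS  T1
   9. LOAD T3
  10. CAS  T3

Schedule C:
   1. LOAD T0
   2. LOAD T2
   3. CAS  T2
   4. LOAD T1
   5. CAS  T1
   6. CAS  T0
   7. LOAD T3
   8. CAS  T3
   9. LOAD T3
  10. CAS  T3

Simulating candidate C:
[1] T0.load  rd  (counter 0, T0.r 0)
[2] T2.load  rd  (counter 0, T2.r 0)
[3] T2.cas  hit  (counter 1, T2.r 0)
[4] T1.load  rd  (counter 1, T1.r 1)
[5] T1.cas  hit  (counter 2, T1.r 1)
[6] T0.cas  miss  (counter 2, T0.r 0)
[7] T3.load  rd  (counter 2, T3.r 2)
[8] T3.cas  hit  (counter 3, T3.r 2)
[9] T3.load  rd  (counter 3, T3.r 3)
[10] T3.cas  hit  (counter 4, T3.r 3)

C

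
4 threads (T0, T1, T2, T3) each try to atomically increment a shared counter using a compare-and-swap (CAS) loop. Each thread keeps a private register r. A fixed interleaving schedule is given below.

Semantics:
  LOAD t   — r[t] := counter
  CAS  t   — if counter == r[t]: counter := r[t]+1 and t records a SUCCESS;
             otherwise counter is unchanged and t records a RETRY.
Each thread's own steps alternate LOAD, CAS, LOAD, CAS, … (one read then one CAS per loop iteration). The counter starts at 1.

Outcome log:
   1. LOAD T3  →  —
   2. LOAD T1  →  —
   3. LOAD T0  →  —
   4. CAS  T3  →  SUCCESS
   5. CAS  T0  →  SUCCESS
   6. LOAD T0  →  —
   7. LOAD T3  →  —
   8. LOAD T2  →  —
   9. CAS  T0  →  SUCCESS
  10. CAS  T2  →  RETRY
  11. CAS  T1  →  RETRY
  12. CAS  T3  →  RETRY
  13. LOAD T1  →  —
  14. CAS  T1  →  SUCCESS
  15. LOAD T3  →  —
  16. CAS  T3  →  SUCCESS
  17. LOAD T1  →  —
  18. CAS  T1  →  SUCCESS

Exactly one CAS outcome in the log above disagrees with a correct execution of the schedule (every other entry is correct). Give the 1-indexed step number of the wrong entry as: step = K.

Correct run:
step 1: T3 LOAD ⇒ load; ctr=1 reg=1
step 2: T1 LOAD ⇒ load; ctr=1 reg=1
step 3: T0 LOAD ⇒ load; ctr=1 reg=1
step 4: T3 CAS ⇒ ok; ctr=2 reg=1
step 5: T0 CAS ⇒ retry; ctr=2 reg=1
step 6: T0 LOAD ⇒ load; ctr=2 reg=2
step 7: T3 LOAD ⇒ load; ctr=2 reg=2
step 8: T2 LOAD ⇒ load; ctr=2 reg=2
step 9: T0 CAS ⇒ ok; ctr=3 reg=2
step 10: T2 CAS ⇒ retry; ctr=3 reg=2
step 11: T1 CAS ⇒ retry; ctr=3 reg=1
step 12: T3 CAS ⇒ retry; ctr=3 reg=2
step 13: T1 LOAD ⇒ load; ctr=3 reg=3
step 14: T1 CAS ⇒ ok; ctr=4 reg=3
step 15: T3 LOAD ⇒ load; ctr=4 reg=4
step 16: T3 CAS ⇒ ok; ctr=5 reg=4
step 17: T1 LOAD ⇒ load; ctr=5 reg=5
step 18: T1 CAS ⇒ ok; ctr=6 reg=5
Mismatch at 5.

step = 5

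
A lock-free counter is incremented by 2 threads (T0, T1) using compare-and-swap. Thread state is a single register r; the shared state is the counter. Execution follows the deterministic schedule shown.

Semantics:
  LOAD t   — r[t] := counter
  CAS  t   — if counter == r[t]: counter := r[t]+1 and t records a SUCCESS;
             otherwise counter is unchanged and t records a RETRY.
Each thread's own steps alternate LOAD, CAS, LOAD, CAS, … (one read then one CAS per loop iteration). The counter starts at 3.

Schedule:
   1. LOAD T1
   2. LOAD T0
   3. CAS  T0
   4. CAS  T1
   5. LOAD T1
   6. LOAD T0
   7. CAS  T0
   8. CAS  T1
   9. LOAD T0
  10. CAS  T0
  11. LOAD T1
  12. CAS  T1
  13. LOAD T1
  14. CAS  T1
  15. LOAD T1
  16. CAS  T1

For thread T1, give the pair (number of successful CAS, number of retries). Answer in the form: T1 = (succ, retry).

   1) LOAD T1:  M=3  r_T1=3
   2) LOAD T0:  M=3  r_T0=3
   3) CAS  T0:  M=4  r_T0=3 ✓
   4) CAS  T1:  M=4  r_T1=3 ✗
   5) LOAD T1:  M=4  r_T1=4
   6) LOAD T0:  M=4  r_T0=4
   7) CAS  T0:  M=5  r_T0=4 ✓
   8) CAS  T1:  M=5  r_T1=4 ✗
   9) LOAD T0:  M=5  r_T0=5
  10) CAS  T0:  M=6  r_T0=5 ✓
  11) LOAD T1:  M=6  r_T1=6
  12) CAS  T1:  M=7  r_T1=6 ✓
  13) LOAD T1:  M=7  r_T1=7
  14) CAS  T1:  M=8  r_T1=7 ✓
  15) LOAD T1:  M=8  r_T1=8
  16) CAS  T1:  M=9  r_T1=8 ✓

T1 = (3, 2)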